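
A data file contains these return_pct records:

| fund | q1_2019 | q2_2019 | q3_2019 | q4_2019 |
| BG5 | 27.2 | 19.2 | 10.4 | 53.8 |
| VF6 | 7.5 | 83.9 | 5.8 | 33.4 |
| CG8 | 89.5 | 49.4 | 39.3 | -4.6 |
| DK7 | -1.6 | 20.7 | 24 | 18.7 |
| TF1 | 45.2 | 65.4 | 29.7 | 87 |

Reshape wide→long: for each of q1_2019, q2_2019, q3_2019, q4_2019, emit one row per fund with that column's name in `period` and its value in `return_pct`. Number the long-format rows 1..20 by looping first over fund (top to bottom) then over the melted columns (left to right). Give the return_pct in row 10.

49.4

20 rows total (5 × 4). Row 10: index ⌊(10-1)/4⌋ = 2 into fund → CG8; (10-1) mod 4 = 1 into the melted columns → q2_2019.
So row 10 is (CG8, q2_2019, 49.4); return_pct = 49.4.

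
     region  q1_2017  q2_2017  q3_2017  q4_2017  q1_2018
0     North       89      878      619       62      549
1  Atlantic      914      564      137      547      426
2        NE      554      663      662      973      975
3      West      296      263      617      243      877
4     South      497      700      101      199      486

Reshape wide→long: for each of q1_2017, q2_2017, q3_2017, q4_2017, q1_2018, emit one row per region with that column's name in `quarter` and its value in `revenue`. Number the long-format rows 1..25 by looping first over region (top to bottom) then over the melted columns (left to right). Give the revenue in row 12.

25 rows total (5 × 5). Row 12: index ⌊(12-1)/5⌋ = 2 into region → NE; (12-1) mod 5 = 1 into the melted columns → q2_2017.
So row 12 is (NE, q2_2017, 663); revenue = 663.

663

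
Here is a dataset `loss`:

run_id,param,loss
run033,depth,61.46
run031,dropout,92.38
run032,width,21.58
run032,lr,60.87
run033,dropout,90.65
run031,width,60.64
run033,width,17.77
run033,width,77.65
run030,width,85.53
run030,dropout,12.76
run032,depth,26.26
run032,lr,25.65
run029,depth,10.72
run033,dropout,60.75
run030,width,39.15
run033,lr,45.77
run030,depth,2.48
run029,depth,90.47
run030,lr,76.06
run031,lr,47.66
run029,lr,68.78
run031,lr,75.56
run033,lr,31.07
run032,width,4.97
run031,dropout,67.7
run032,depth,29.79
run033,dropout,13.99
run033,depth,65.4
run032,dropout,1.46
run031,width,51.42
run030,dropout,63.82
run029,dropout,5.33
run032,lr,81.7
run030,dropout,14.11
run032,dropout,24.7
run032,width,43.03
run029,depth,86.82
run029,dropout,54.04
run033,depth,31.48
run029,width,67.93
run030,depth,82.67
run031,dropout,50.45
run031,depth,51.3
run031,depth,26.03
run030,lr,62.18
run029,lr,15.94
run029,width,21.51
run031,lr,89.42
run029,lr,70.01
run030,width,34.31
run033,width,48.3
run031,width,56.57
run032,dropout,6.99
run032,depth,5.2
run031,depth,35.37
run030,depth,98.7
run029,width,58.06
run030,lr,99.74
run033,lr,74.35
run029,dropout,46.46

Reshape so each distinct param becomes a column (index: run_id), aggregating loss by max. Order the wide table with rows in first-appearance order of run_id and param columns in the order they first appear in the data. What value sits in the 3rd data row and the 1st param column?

With rows in first-appearance order of run_id, row 3 is run_id=run032. param columns in first-appearance order: depth, dropout, width, lr; column 1 is depth.
Long rows with run_id=run032, param=depth: max(26.26, 29.79, 5.2) = 29.79.

29.79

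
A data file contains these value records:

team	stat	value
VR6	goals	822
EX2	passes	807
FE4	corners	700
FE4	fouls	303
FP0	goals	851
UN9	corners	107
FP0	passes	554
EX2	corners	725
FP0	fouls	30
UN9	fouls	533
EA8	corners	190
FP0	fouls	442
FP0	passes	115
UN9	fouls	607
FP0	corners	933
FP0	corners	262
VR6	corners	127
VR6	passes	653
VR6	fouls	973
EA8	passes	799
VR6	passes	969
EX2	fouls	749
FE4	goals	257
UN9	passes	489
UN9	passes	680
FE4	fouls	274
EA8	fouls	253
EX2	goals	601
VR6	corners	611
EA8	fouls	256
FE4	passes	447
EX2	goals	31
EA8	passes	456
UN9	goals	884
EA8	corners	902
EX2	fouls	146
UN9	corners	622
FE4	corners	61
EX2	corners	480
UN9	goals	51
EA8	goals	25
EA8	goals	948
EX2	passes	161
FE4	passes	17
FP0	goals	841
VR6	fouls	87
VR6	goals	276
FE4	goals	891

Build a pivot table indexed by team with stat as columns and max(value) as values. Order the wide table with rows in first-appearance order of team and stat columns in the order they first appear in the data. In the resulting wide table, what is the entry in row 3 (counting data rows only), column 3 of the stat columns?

700

With rows in first-appearance order of team, row 3 is team=FE4. stat columns in first-appearance order: goals, passes, corners, fouls; column 3 is corners.
Long rows with team=FE4, stat=corners: max(700, 61) = 700.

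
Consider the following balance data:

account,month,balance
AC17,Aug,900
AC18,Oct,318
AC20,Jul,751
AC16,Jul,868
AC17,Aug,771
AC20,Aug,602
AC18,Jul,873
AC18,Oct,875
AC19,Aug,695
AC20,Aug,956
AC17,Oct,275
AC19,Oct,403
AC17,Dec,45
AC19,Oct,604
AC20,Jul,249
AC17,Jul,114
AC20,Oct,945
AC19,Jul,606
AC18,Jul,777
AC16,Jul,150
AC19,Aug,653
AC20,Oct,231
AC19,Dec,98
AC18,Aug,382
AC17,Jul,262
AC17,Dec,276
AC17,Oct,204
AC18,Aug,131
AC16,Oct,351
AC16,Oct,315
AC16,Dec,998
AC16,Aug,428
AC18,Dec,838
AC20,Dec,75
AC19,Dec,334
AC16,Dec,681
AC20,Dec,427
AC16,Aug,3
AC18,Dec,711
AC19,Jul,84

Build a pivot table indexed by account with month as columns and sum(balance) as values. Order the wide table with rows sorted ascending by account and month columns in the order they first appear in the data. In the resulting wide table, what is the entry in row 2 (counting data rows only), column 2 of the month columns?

479

With rows sorted ascending by account, row 2 is account=AC17. month columns in first-appearance order: Aug, Oct, Jul, Dec; column 2 is Oct.
Long rows with account=AC17, month=Oct: 275 + 204 = 479.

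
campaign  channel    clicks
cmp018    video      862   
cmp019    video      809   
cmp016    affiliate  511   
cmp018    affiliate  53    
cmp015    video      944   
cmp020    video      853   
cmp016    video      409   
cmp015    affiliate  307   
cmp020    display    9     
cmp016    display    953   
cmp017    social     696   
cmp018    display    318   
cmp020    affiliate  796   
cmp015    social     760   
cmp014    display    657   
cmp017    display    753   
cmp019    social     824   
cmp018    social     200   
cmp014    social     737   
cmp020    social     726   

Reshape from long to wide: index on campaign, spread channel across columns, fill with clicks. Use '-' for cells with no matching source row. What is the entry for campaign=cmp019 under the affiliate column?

-

No long-format row has campaign=cmp019 and channel=affiliate, so the cell is -.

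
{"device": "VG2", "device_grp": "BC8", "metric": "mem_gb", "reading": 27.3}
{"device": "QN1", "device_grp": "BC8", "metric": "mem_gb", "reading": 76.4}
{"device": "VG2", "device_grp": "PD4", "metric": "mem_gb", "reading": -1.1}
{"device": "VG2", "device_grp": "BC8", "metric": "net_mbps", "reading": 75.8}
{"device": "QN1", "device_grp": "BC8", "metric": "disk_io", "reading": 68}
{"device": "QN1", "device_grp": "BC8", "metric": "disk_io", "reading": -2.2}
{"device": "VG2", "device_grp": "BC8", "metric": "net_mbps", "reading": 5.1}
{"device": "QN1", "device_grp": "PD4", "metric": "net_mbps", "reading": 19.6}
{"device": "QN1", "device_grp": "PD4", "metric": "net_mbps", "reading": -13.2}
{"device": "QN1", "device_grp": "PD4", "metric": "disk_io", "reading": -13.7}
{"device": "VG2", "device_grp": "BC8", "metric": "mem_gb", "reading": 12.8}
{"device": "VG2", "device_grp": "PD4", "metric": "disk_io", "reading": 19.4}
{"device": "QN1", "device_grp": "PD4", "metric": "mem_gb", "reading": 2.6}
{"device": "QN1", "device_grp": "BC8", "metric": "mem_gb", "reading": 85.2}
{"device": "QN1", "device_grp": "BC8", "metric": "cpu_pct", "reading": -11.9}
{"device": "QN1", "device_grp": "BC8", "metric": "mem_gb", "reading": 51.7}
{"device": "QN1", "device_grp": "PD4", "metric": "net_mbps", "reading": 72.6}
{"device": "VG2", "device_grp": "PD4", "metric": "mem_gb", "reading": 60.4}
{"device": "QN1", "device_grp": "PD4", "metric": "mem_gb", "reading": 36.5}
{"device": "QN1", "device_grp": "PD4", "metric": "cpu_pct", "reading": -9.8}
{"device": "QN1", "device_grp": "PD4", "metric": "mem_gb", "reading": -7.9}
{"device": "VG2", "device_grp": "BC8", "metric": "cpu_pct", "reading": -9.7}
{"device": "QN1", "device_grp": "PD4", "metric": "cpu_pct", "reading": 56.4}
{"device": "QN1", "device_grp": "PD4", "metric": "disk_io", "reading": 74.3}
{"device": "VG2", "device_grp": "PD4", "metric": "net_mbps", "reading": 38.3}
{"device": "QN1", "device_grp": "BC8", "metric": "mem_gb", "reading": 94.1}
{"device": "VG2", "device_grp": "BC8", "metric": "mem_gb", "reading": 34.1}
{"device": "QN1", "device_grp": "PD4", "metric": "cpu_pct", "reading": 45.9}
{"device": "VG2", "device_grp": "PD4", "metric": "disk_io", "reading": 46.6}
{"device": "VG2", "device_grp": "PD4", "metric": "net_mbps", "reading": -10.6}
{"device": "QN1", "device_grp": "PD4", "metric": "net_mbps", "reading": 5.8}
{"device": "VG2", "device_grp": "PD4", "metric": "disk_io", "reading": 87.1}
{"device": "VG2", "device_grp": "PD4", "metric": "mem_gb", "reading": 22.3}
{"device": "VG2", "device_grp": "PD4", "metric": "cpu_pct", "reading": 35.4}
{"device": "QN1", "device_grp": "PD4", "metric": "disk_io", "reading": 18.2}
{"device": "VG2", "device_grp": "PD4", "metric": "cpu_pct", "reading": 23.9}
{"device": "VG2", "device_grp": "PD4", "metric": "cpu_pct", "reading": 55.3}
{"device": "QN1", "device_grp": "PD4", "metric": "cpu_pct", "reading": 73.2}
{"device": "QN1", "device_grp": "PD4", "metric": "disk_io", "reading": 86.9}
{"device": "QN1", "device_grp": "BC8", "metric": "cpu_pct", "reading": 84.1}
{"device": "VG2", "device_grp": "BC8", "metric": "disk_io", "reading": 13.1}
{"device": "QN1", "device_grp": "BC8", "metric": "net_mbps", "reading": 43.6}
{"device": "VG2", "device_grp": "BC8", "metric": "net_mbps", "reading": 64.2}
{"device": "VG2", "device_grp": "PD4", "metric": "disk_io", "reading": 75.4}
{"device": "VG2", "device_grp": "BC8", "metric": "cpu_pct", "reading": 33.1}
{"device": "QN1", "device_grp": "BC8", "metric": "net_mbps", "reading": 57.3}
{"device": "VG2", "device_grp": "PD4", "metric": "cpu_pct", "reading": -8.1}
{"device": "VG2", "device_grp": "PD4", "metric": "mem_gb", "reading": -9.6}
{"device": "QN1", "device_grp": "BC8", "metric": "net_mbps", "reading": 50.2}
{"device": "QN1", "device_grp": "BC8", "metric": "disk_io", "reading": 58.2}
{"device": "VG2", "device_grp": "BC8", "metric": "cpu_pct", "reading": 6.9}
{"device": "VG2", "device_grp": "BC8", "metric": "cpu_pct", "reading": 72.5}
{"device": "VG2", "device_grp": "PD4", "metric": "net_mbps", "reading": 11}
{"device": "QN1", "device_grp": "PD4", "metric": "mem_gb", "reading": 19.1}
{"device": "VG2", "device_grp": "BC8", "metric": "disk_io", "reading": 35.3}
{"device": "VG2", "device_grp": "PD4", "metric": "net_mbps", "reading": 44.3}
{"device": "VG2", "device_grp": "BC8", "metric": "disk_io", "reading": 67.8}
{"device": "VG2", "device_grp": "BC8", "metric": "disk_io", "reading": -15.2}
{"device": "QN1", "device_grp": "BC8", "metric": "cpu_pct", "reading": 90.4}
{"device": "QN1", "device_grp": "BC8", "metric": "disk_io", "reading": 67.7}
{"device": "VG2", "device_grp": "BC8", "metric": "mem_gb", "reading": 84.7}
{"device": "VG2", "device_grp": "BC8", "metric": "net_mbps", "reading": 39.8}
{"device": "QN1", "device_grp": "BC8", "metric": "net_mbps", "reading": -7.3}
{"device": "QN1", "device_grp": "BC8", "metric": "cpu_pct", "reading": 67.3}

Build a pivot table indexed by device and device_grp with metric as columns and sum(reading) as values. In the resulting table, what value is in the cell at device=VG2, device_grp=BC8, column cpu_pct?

Rows with device=VG2, device_grp=BC8 and metric=cpu_pct: reading values are -9.7, 33.1, 6.9, 72.5.
-9.7 + 33.1 + 6.9 + 72.5 = 102.8.

102.8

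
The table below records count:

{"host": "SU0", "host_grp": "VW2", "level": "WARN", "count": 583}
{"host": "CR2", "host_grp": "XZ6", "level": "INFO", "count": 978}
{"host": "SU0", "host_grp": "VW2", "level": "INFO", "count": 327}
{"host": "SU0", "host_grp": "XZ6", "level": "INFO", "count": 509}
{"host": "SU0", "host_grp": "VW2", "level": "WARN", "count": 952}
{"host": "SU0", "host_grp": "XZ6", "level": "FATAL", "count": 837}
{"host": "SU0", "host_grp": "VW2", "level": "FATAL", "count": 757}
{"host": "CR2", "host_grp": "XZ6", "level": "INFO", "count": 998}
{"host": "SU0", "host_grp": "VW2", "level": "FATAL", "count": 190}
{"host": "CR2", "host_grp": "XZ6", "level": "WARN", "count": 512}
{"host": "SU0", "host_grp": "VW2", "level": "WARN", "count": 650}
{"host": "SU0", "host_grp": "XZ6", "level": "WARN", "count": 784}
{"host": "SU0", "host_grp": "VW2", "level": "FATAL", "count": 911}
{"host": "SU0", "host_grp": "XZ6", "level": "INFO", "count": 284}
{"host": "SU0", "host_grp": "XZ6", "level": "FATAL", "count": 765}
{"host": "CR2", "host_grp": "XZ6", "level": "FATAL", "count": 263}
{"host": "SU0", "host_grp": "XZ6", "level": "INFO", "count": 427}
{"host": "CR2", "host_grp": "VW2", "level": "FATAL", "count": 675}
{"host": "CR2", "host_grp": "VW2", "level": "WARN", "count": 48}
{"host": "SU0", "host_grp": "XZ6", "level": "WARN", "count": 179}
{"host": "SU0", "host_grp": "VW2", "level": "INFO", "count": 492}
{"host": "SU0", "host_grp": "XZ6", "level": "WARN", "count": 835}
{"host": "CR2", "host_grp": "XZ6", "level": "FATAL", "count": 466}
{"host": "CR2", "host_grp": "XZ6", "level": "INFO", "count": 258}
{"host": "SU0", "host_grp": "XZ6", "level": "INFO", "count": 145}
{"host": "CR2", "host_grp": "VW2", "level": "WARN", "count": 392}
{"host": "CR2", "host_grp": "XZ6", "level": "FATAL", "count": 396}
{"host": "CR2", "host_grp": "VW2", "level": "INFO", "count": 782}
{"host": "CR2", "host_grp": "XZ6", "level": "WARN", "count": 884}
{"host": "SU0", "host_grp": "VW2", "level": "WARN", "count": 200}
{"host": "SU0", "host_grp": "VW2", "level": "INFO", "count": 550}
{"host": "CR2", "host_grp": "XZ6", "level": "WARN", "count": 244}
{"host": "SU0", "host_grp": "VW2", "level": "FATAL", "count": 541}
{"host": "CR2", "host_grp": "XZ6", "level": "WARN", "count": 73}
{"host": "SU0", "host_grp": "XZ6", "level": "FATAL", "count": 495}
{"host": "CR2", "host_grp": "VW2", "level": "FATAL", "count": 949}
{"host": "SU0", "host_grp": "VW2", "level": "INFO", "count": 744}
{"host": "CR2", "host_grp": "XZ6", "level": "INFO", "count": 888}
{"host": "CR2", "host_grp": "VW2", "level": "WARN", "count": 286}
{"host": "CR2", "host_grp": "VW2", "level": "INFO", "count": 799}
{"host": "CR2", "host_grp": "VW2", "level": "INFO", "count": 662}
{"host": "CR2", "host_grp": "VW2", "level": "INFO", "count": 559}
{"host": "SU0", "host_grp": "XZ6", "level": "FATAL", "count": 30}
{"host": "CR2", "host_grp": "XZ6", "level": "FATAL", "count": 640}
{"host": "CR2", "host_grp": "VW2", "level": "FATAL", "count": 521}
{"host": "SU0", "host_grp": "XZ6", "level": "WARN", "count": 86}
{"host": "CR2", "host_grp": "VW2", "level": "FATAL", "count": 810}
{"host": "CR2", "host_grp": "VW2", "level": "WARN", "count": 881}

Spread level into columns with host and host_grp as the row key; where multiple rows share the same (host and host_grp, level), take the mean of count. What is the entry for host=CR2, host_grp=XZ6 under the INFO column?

780.50

Rows with host=CR2, host_grp=XZ6 and level=INFO: count values are 978, 998, 258, 888.
(978 + 998 + 258 + 888) / 4 = 780.50.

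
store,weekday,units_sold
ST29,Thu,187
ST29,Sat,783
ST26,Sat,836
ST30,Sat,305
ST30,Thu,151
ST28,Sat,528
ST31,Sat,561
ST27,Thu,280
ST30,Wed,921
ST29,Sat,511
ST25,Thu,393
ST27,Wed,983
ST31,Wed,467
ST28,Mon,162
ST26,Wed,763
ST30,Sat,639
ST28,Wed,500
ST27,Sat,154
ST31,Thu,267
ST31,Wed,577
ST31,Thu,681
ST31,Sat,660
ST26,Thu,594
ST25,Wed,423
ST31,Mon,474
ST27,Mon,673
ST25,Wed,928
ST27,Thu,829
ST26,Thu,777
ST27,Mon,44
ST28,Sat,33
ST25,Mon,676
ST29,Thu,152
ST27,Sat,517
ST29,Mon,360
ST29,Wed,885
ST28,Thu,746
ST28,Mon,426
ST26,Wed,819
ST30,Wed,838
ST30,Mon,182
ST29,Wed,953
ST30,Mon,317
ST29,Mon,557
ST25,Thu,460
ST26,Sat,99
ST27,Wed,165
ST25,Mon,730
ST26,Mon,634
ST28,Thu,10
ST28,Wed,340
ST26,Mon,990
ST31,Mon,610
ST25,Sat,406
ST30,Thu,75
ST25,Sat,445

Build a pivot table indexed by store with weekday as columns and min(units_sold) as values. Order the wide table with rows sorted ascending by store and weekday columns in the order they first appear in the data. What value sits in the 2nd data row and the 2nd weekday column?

With rows sorted ascending by store, row 2 is store=ST26. weekday columns in first-appearance order: Thu, Sat, Wed, Mon; column 2 is Sat.
Long rows with store=ST26, weekday=Sat: min(836, 99) = 99.

99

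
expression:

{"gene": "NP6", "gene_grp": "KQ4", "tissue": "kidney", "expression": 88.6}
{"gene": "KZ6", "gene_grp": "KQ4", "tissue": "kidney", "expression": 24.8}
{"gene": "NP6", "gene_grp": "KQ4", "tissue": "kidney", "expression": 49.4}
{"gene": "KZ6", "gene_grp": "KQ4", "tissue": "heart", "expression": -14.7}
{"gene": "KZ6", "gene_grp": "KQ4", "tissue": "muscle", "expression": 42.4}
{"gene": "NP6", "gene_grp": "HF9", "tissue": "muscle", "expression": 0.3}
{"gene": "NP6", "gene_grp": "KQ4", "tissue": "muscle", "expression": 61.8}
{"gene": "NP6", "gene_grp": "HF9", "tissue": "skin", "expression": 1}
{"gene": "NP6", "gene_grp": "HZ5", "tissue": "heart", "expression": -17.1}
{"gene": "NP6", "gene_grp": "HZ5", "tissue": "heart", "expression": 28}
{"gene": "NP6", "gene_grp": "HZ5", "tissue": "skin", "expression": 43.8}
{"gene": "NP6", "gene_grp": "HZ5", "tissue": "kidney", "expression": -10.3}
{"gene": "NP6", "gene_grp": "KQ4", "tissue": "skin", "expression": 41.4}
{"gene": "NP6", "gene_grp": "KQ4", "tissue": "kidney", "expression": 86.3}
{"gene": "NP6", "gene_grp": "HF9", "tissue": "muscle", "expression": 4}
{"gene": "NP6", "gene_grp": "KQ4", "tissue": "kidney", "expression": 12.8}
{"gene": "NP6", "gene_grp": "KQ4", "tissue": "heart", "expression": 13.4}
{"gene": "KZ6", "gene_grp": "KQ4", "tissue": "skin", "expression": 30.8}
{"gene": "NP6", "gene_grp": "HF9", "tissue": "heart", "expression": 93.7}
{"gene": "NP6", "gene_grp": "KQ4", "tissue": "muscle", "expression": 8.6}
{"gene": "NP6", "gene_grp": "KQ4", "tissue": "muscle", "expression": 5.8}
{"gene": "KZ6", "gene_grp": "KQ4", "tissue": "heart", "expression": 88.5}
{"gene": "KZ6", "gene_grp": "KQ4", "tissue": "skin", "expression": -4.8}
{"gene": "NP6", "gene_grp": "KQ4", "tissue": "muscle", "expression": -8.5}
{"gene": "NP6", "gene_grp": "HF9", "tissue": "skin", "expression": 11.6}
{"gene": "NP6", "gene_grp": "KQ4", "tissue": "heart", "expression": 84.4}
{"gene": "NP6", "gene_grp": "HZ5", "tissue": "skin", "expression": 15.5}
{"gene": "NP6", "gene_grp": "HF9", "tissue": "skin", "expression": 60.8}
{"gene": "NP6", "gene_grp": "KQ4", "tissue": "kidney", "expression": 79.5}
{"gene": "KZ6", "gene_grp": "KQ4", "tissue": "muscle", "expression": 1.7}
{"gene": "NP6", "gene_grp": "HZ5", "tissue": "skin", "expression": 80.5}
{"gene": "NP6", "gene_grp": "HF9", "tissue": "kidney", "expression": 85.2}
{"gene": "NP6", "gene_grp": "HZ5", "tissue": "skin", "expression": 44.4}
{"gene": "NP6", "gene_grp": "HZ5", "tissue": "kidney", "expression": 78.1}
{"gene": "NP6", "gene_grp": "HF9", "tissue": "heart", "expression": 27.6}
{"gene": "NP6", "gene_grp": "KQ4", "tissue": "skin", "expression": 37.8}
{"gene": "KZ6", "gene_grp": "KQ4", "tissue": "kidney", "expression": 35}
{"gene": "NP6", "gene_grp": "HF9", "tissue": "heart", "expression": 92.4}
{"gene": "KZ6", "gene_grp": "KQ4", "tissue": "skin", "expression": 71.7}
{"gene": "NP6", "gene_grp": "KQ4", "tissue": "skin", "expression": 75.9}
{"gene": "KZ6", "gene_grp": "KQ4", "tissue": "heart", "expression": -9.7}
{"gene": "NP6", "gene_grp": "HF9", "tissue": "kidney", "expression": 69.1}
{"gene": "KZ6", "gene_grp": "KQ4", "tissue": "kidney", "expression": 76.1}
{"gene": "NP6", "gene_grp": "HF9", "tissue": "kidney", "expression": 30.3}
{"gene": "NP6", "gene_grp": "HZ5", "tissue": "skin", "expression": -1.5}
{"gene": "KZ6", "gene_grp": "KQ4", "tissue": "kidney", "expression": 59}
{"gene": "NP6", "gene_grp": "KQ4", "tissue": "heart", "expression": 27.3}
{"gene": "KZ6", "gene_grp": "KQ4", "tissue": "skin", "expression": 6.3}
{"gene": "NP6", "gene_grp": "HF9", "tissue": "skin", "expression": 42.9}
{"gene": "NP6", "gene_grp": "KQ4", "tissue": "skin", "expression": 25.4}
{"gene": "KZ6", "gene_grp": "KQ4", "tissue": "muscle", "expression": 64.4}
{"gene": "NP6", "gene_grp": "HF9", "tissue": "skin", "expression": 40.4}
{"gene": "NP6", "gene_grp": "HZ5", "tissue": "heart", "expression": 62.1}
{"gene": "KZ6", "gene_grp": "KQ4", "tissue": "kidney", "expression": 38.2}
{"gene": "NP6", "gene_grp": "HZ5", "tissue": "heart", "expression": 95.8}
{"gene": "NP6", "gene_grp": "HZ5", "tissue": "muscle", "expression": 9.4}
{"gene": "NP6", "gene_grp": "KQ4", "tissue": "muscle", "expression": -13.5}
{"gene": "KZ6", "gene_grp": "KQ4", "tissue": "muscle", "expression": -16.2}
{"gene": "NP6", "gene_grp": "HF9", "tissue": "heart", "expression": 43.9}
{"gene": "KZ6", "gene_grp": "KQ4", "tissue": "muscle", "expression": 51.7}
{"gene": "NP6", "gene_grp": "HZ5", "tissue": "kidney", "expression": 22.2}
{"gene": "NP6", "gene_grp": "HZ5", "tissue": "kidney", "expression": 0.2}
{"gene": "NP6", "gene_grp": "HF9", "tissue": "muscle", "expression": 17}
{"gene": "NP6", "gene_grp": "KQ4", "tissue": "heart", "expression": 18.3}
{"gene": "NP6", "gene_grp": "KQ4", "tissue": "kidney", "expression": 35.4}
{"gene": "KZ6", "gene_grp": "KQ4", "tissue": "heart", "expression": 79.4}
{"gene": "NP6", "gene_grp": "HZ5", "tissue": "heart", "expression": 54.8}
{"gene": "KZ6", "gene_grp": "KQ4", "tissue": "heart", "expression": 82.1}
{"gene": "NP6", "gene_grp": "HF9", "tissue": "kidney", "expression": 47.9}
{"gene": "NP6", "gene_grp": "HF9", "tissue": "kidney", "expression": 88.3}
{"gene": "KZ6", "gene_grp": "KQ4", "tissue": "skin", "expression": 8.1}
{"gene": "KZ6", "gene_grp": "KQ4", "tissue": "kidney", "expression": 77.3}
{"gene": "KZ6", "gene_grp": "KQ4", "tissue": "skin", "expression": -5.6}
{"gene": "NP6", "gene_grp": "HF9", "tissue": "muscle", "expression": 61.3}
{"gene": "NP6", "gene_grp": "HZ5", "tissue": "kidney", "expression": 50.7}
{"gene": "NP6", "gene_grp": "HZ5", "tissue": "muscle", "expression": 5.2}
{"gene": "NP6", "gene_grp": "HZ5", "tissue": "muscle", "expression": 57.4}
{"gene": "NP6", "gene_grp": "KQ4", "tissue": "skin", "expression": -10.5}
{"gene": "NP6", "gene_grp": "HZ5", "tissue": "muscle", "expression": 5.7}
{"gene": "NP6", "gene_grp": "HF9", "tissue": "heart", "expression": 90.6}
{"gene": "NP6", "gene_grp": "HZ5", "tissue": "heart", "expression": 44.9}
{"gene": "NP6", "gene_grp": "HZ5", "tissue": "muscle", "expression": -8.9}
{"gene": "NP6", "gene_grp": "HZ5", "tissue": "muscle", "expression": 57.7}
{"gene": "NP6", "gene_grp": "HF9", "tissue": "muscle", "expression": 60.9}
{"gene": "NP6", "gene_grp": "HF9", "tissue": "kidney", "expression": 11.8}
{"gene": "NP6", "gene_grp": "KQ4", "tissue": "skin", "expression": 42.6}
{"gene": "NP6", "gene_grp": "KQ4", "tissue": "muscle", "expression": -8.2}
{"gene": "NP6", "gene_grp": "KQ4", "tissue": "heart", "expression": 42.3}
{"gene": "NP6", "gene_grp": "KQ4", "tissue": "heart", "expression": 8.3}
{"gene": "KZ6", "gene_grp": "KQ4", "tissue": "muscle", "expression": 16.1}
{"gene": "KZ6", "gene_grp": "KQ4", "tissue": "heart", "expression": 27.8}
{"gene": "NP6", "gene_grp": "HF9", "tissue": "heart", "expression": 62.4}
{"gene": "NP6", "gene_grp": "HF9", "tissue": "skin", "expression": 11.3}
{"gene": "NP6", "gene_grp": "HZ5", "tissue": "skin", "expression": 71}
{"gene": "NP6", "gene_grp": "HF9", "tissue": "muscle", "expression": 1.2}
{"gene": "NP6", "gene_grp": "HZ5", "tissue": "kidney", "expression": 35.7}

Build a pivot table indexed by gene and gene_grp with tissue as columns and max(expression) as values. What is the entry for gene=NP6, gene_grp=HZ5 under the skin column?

80.5

Rows with gene=NP6, gene_grp=HZ5 and tissue=skin: expression values are 43.8, 15.5, 80.5, 44.4, -1.5, 71.
max(43.8, 15.5, 80.5, 44.4, -1.5, 71) = 80.5.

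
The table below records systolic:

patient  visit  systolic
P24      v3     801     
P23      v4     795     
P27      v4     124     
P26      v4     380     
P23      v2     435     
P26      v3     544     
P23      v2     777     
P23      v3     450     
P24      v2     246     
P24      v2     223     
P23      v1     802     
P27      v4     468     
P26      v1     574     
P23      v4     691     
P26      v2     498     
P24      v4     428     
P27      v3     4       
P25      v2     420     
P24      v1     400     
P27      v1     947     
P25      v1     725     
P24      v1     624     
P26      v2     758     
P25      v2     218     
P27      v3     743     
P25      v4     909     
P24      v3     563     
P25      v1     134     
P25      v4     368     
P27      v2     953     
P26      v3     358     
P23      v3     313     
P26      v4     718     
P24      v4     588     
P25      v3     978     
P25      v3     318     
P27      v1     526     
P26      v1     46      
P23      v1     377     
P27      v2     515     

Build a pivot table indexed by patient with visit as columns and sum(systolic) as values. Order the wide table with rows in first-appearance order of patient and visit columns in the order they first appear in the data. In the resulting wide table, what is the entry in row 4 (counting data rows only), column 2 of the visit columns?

With rows in first-appearance order of patient, row 4 is patient=P26. visit columns in first-appearance order: v3, v4, v2, v1; column 2 is v4.
Long rows with patient=P26, visit=v4: 380 + 718 = 1098.

1098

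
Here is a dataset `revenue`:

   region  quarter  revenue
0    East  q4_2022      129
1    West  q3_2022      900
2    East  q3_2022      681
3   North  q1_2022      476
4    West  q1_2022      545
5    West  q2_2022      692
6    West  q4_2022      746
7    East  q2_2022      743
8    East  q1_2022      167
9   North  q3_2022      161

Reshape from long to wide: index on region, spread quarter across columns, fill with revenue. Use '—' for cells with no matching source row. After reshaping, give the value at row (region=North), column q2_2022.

—

No long-format row has region=North and quarter=q2_2022, so the cell is —.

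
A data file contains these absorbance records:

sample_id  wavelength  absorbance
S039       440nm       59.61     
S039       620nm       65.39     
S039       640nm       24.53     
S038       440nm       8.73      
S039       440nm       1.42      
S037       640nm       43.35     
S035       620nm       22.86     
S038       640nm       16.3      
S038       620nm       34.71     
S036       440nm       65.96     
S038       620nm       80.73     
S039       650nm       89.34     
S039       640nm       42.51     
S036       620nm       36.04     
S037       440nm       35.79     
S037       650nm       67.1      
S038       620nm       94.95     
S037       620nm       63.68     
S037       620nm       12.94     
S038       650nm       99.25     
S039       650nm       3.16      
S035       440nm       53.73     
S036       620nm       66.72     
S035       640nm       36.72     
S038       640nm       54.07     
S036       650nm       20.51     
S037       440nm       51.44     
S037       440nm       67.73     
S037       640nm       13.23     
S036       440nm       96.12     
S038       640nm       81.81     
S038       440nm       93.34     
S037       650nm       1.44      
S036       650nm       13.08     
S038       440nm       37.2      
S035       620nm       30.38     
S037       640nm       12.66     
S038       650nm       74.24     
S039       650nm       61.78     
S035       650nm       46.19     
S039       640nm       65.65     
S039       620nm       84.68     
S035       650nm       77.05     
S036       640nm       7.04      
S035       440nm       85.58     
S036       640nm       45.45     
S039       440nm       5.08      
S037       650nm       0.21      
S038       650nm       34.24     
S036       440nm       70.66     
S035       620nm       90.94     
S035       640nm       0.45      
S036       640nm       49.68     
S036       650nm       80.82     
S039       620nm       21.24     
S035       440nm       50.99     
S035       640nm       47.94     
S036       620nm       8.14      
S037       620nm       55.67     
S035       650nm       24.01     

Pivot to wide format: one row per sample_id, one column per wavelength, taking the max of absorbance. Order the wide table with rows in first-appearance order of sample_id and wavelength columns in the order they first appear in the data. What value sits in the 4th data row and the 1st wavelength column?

85.58

With rows in first-appearance order of sample_id, row 4 is sample_id=S035. wavelength columns in first-appearance order: 440nm, 620nm, 640nm, 650nm; column 1 is 440nm.
Long rows with sample_id=S035, wavelength=440nm: max(53.73, 85.58, 50.99) = 85.58.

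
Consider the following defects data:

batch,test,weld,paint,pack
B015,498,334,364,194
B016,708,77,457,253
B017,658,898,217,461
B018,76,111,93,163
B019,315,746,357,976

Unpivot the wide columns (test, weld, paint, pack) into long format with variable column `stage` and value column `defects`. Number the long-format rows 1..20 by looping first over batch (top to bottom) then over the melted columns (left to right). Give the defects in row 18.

20 rows total (5 × 4). Row 18: index ⌊(18-1)/4⌋ = 4 into batch → B019; (18-1) mod 4 = 1 into the melted columns → weld.
So row 18 is (B019, weld, 746); defects = 746.

746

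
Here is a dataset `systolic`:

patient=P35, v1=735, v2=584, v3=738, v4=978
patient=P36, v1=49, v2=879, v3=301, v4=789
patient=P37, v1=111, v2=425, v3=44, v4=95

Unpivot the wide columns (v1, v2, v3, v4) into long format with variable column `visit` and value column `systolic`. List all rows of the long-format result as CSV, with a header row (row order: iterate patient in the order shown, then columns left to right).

Each (patient, column) pair becomes one row: 3 × 4 = 12 rows.
For example, (P35, v1) → systolic=735.

patient,visit,systolic
P35,v1,735
P35,v2,584
P35,v3,738
P35,v4,978
P36,v1,49
P36,v2,879
P36,v3,301
P36,v4,789
P37,v1,111
P37,v2,425
P37,v3,44
P37,v4,95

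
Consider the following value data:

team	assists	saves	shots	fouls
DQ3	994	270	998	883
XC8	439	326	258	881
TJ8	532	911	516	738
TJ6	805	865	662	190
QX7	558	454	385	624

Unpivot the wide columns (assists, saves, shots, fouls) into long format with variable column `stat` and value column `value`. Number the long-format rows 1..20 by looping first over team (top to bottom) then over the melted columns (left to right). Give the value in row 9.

20 rows total (5 × 4). Row 9: index ⌊(9-1)/4⌋ = 2 into team → TJ8; (9-1) mod 4 = 0 into the melted columns → assists.
So row 9 is (TJ8, assists, 532); value = 532.

532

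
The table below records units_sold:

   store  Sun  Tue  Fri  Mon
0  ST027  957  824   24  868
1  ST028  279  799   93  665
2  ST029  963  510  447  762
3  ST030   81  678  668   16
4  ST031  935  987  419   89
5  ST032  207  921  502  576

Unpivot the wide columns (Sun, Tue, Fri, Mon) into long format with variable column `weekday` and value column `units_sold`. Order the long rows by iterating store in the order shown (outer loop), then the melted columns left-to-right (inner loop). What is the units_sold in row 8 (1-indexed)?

24 rows total (6 × 4). Row 8: index ⌊(8-1)/4⌋ = 1 into store → ST028; (8-1) mod 4 = 3 into the melted columns → Mon.
So row 8 is (ST028, Mon, 665); units_sold = 665.

665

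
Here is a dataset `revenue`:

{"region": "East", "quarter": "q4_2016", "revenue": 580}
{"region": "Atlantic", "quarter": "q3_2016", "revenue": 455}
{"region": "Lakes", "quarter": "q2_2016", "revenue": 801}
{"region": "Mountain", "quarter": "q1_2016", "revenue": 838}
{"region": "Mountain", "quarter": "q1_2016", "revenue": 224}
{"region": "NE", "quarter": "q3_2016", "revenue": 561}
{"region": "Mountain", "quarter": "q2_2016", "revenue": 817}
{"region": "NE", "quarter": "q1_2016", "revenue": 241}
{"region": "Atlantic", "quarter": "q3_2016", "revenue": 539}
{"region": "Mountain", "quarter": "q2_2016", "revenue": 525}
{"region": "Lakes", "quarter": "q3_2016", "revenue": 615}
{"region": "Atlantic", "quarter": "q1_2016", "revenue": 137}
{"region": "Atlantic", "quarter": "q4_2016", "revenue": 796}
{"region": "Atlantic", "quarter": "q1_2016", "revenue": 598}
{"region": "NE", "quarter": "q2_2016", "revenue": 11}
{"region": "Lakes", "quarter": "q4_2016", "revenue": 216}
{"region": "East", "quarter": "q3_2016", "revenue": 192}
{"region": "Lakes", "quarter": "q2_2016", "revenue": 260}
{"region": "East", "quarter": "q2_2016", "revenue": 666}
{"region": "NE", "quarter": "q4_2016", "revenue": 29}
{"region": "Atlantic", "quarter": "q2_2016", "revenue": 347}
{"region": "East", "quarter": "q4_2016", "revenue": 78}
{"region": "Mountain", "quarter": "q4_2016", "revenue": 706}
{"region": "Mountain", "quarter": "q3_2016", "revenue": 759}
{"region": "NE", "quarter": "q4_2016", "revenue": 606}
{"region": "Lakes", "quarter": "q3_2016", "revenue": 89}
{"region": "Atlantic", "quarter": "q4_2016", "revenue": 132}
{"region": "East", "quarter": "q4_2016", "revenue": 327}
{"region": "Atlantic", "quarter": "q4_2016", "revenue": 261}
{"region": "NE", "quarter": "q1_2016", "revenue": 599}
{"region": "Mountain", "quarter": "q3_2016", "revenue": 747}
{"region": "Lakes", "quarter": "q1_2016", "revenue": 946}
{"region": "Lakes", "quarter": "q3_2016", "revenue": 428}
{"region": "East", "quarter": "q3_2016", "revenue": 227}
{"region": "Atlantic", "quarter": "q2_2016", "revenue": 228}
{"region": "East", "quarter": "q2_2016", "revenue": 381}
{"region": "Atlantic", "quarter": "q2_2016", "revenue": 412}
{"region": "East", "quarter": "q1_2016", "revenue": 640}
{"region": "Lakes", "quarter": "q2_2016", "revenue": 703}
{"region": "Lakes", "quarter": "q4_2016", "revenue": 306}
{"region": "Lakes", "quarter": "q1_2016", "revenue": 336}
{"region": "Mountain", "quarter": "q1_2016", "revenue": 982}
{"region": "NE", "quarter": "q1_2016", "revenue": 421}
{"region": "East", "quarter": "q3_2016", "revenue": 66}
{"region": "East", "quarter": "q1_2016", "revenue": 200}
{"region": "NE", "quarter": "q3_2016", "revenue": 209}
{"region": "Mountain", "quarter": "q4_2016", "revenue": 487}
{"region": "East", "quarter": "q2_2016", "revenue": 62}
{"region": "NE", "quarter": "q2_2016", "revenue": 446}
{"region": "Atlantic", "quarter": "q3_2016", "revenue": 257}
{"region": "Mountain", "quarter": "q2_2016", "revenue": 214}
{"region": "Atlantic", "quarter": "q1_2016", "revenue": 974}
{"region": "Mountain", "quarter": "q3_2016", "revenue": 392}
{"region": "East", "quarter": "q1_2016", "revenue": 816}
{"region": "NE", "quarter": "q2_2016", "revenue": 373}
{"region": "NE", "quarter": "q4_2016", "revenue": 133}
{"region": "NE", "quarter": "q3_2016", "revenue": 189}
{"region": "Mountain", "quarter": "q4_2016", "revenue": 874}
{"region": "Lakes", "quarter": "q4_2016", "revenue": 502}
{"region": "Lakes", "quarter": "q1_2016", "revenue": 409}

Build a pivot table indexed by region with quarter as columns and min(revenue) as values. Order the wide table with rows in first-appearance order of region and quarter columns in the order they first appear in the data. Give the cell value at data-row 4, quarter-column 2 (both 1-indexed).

392

With rows in first-appearance order of region, row 4 is region=Mountain. quarter columns in first-appearance order: q4_2016, q3_2016, q2_2016, q1_2016; column 2 is q3_2016.
Long rows with region=Mountain, quarter=q3_2016: min(759, 747, 392) = 392.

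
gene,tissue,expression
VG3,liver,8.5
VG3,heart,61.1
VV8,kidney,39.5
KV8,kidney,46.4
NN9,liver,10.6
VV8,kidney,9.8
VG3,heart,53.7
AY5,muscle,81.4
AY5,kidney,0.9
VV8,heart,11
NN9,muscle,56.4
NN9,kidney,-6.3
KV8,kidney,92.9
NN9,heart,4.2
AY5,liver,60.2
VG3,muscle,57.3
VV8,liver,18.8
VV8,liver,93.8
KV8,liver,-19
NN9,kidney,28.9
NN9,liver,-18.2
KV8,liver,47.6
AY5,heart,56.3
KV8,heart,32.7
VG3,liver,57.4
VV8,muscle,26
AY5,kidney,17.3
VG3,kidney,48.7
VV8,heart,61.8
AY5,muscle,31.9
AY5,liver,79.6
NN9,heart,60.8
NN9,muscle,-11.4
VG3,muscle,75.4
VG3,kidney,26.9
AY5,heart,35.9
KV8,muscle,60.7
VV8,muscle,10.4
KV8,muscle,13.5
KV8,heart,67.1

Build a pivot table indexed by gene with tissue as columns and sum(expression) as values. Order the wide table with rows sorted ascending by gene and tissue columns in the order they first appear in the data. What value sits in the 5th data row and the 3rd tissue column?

49.3

With rows sorted ascending by gene, row 5 is gene=VV8. tissue columns in first-appearance order: liver, heart, kidney, muscle; column 3 is kidney.
Long rows with gene=VV8, tissue=kidney: 39.5 + 9.8 = 49.3.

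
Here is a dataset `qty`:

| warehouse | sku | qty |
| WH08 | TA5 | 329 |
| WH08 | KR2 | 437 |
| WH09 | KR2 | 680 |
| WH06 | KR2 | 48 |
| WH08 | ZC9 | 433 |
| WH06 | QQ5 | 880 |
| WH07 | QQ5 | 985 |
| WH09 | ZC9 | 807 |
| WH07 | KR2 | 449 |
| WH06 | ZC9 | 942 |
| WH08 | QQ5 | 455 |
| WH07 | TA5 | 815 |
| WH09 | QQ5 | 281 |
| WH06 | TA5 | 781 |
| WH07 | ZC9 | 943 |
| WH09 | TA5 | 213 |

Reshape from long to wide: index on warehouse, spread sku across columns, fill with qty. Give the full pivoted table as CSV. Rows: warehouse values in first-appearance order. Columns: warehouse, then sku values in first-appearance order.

Columns: warehouse plus the 4 distinct sku values (TA5, KR2, ZC9, QQ5).
For example, row WH08 column TA5 takes qty=329 from the long row (WH08, TA5).

warehouse,TA5,KR2,ZC9,QQ5
WH08,329,437,433,455
WH09,213,680,807,281
WH06,781,48,942,880
WH07,815,449,943,985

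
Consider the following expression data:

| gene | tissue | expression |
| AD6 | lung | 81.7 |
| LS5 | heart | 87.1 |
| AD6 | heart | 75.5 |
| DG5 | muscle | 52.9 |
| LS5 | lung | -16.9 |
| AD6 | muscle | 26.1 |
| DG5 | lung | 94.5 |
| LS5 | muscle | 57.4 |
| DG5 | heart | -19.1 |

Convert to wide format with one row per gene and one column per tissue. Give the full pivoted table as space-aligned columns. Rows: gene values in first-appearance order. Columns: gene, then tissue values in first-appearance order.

Columns: gene plus the 3 distinct tissue values (lung, heart, muscle).
For example, row AD6 column lung takes expression=81.7 from the long row (AD6, lung).

gene  lung   heart  muscle
AD6   81.7   75.5   26.1  
LS5   -16.9  87.1   57.4  
DG5   94.5   -19.1  52.9  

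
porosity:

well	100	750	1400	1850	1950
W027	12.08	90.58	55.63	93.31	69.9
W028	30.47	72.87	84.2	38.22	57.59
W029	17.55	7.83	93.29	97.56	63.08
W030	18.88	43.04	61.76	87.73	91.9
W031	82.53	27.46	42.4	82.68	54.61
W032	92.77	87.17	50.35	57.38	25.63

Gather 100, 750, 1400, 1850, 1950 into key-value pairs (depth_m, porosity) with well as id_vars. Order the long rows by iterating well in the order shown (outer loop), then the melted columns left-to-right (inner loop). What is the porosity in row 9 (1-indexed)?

38.22

30 rows total (6 × 5). Row 9: index ⌊(9-1)/5⌋ = 1 into well → W028; (9-1) mod 5 = 3 into the melted columns → 1850.
So row 9 is (W028, 1850, 38.22); porosity = 38.22.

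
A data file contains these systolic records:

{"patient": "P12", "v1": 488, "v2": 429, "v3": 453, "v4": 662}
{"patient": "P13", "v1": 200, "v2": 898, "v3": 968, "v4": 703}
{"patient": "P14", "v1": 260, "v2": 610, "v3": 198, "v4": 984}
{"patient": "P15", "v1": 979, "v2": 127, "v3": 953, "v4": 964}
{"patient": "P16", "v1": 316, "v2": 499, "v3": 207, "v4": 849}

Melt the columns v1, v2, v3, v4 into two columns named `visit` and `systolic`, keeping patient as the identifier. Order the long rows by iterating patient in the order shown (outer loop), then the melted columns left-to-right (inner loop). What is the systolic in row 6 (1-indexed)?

898

20 rows total (5 × 4). Row 6: index ⌊(6-1)/4⌋ = 1 into patient → P13; (6-1) mod 4 = 1 into the melted columns → v2.
So row 6 is (P13, v2, 898); systolic = 898.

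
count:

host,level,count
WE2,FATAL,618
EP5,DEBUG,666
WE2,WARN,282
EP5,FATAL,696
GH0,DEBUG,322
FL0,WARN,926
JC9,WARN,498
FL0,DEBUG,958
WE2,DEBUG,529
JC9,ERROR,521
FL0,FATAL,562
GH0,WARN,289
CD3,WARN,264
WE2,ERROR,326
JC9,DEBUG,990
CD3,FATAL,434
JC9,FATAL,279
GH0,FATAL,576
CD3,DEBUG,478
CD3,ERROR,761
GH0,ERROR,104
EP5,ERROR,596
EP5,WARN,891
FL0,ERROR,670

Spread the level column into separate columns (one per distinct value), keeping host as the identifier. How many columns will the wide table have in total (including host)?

5

1 column for host plus 4 distinct level values → 5 columns.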